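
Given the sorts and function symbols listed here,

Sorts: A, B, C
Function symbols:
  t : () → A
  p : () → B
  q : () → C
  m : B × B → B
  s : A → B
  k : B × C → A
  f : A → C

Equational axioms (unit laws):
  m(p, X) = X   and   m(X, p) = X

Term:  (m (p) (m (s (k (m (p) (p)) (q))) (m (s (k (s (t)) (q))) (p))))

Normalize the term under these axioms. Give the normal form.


normal form = (m (s (k (p) (q))) (s (k (s (t)) (q))))

1. (m (p) (m (s (k (m (p) (p)) (q))) (m (s (k (s (t)) (q))) (p))))  →  (m (s (k (m (p) (p)) (q))) (m (s (k (s (t)) (q))) (p)))
2. (m (s (k (m (p) (p)) (q))) (m (s (k (s (t)) (q))) (p)))  →  (m (s (k (p) (q))) (m (s (k (s (t)) (q))) (p)))
3. (m (s (k (p) (q))) (m (s (k (s (t)) (q))) (p)))  →  (m (s (k (p) (q))) (s (k (s (t)) (q))))


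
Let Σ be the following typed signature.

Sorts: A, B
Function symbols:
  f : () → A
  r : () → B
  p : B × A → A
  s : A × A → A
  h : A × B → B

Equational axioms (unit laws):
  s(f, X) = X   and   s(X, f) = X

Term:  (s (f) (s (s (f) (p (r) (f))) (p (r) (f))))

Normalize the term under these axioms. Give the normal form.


normal form = (s (p (r) (f)) (p (r) (f)))

1. (s (f) (s (s (f) (p (r) (f))) (p (r) (f))))  →  (s (s (f) (p (r) (f))) (p (r) (f)))
2. (s (s (f) (p (r) (f))) (p (r) (f)))  →  (s (p (r) (f)) (p (r) (f)))


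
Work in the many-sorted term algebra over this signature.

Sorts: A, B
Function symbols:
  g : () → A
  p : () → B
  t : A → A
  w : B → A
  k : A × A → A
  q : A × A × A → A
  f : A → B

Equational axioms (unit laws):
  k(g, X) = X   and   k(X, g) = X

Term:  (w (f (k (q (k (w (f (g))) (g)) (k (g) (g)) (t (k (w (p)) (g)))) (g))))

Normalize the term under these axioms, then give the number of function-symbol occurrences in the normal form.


size = 10

1. (w (f (k (q (k (w (f (g))) (g)) (k (g) (g)) (t (k (w (p)) (g)))) (g))))  →  (w (f (q (k (w (f (g))) (g)) (k (g) (g)) (t (k (w (p)) (g))))))
2. (w (f (q (k (w (f (g))) (g)) (k (g) (g)) (t (k (w (p)) (g))))))  →  (w (f (q (w (f (g))) (k (g) (g)) (t (k (w (p)) (g))))))
3. (w (f (q (w (f (g))) (k (g) (g)) (t (k (w (p)) (g))))))  →  (w (f (q (w (f (g))) (g) (t (k (w (p)) (g))))))
4. (w (f (q (w (f (g))) (g) (t (k (w (p)) (g))))))  →  (w (f (q (w (f (g))) (g) (t (w (p))))))
normal form: (w (f (q (w (f (g))) (g) (t (w (p))))))


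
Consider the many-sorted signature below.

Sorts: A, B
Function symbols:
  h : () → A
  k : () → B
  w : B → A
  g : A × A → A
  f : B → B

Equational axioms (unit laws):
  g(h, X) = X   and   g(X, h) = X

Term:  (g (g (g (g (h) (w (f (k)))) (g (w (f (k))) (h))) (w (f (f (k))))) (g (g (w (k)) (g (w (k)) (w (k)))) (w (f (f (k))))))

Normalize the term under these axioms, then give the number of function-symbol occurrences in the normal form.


1. (g (g (g (g (h) (w (f (k)))) (g (w (f (k))) (h))) (w (f (f (k))))) (g (g (w (k)) (g (w (k)) (w (k)))) (w (f (f (k))))))  →  (g (g (g (w (f (k))) (g (w (f (k))) (h))) (w (f (f (k))))) (g (g (w (k)) (g (w (k)) (w (k)))) (w (f (f (k))))))
2. (g (g (g (w (f (k))) (g (w (f (k))) (h))) (w (f (f (k))))) (g (g (w (k)) (g (w (k)) (w (k)))) (w (f (f (k))))))  →  (g (g (g (w (f (k))) (w (f (k)))) (w (f (f (k))))) (g (g (w (k)) (g (w (k)) (w (k)))) (w (f (f (k))))))
normal form: (g (g (g (w (f (k))) (w (f (k)))) (w (f (f (k))))) (g (g (w (k)) (g (w (k)) (w (k)))) (w (f (f (k))))))

size = 26


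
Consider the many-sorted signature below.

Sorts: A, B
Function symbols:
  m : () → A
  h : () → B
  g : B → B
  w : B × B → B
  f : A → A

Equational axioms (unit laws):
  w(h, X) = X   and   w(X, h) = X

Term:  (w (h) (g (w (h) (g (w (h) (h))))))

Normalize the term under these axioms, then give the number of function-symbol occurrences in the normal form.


1. (w (h) (g (w (h) (g (w (h) (h))))))  →  (g (w (h) (g (w (h) (h)))))
2. (g (w (h) (g (w (h) (h)))))  →  (g (g (w (h) (h))))
3. (g (g (w (h) (h))))  →  (g (g (h)))
normal form: (g (g (h)))

size = 3


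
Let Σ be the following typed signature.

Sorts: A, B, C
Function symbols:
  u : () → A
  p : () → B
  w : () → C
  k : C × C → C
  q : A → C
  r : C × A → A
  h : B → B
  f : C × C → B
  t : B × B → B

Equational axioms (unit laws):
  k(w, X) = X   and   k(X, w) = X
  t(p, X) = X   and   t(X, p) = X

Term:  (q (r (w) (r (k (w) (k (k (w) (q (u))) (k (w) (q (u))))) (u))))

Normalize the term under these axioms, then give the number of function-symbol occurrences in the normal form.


size = 10

1. (q (r (w) (r (k (w) (k (k (w) (q (u))) (k (w) (q (u))))) (u))))  →  (q (r (w) (r (k (k (w) (q (u))) (k (w) (q (u)))) (u))))
2. (q (r (w) (r (k (k (w) (q (u))) (k (w) (q (u)))) (u))))  →  (q (r (w) (r (k (q (u)) (k (w) (q (u)))) (u))))
3. (q (r (w) (r (k (q (u)) (k (w) (q (u)))) (u))))  →  (q (r (w) (r (k (q (u)) (q (u))) (u))))
normal form: (q (r (w) (r (k (q (u)) (q (u))) (u))))


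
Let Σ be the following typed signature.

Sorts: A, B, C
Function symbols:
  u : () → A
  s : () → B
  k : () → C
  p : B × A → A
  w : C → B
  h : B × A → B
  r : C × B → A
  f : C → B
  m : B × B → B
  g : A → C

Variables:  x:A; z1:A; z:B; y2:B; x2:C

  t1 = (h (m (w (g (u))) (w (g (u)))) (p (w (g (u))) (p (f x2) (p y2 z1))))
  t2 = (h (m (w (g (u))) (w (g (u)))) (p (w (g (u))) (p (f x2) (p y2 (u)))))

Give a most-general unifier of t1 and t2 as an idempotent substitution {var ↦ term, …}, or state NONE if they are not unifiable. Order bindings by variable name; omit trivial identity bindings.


{z1 ↦ (u)}


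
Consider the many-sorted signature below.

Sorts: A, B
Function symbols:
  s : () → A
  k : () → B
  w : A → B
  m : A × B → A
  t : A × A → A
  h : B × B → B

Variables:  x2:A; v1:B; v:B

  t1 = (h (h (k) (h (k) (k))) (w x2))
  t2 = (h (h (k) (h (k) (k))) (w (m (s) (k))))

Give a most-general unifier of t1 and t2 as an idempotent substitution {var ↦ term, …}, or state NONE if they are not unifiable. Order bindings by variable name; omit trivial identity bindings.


{x2 ↦ (m (s) (k))}


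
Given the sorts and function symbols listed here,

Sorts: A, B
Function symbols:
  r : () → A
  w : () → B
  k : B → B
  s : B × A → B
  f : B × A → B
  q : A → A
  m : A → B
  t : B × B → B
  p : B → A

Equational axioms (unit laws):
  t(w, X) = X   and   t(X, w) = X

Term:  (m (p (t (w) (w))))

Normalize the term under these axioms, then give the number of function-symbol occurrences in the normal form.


size = 3

1. (m (p (t (w) (w))))  →  (m (p (w)))
normal form: (m (p (w)))


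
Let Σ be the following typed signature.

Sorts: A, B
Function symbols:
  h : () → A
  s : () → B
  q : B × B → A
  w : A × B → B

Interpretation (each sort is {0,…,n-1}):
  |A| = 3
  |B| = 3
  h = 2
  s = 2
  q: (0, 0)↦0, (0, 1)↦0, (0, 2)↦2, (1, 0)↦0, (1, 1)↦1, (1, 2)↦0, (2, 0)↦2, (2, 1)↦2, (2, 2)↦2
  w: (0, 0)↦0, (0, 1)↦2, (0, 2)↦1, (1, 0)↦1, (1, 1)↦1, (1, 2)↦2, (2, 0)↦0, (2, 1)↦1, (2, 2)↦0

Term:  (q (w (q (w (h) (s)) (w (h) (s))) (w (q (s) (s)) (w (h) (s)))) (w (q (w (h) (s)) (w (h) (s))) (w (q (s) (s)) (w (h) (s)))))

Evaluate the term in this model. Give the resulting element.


value = 0

  h = 2
  s = 2
  (w (h) (s)) = w(2, 2) = 0
  h = 2
  s = 2
  (w (h) (s)) = w(2, 2) = 0
  (q (w (h) (s)) (w (h) (s))) = q(0, 0) = 0
  s = 2
  s = 2
  (q (s) (s)) = q(2, 2) = 2
  h = 2
  s = 2
  (w (h) (s)) = w(2, 2) = 0
  (w (q (s) (s)) (w (h) (s))) = w(2, 0) = 0
  (w (q (w (h) (s)) (w (h) (s))) (w (q (s) (s)) (w (h) (s)))) = w(0, 0) = 0
  h = 2
  s = 2
  (w (h) (s)) = w(2, 2) = 0
  h = 2
  s = 2
  (w (h) (s)) = w(2, 2) = 0
  (q (w (h) (s)) (w (h) (s))) = q(0, 0) = 0
  s = 2
  s = 2
  (q (s) (s)) = q(2, 2) = 2
  h = 2
  s = 2
  (w (h) (s)) = w(2, 2) = 0
  (w (q (s) (s)) (w (h) (s))) = w(2, 0) = 0
  (w (q (w (h) (s)) (w (h) (s))) (w (q (s) (s)) (w (h) (s)))) = w(0, 0) = 0
  (q (w (q (w (h) (s)) (w (h) (s))) (w (q (s) (s)) (w (h) (s)))) (w (q (w (h) (s)) (w (h) (s))) (w (q (s) (s)) (w (h) (s))))) = q(0, 0) = 0


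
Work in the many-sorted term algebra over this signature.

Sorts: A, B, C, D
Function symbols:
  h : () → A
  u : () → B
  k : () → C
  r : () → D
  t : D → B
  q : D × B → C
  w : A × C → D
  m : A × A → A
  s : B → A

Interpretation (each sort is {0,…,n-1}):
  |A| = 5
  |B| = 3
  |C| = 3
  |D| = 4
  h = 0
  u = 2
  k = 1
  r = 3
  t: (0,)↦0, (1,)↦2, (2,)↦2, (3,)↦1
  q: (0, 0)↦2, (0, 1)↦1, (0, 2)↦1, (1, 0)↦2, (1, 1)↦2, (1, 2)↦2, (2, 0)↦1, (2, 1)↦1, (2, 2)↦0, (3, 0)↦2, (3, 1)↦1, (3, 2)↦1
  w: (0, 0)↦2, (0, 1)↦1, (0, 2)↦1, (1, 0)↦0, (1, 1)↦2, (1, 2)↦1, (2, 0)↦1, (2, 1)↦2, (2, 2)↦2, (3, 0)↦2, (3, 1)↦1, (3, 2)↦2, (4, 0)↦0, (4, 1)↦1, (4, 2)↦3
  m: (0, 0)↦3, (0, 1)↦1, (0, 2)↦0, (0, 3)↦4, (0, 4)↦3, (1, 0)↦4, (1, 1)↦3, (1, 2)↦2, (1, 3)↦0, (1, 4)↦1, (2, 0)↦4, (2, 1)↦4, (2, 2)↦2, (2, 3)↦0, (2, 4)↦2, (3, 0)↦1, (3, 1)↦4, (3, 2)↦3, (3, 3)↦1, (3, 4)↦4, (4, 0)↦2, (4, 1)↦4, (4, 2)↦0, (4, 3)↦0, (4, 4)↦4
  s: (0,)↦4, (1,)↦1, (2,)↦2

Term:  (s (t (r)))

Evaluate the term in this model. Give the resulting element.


value = 1

  r = 3
  (t (r)) = t(3,) = 1
  (s (t (r))) = s(1,) = 1


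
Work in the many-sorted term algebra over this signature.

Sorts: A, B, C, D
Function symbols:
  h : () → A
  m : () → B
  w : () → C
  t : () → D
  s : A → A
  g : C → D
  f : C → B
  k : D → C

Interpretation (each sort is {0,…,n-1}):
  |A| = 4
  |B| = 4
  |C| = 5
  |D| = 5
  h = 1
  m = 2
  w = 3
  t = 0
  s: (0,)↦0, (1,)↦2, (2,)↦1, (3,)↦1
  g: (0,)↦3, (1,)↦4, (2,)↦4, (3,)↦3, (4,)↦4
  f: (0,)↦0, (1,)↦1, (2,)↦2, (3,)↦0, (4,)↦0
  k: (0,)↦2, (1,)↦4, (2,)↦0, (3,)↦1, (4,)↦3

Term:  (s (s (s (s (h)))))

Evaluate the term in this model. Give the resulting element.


  h = 1
  (s (h)) = s(1,) = 2
  (s (s (h))) = s(2,) = 1
  (s (s (s (h)))) = s(1,) = 2
  (s (s (s (s (h))))) = s(2,) = 1

value = 1


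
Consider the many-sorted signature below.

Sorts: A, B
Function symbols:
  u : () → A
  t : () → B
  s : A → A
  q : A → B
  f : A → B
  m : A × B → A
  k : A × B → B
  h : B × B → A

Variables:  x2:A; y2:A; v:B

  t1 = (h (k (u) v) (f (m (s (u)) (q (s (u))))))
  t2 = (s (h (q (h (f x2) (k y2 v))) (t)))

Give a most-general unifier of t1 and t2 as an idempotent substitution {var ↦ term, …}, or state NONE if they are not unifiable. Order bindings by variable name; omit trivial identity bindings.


head clash or occurs-check failure — not unifiable

NONE (not unifiable)


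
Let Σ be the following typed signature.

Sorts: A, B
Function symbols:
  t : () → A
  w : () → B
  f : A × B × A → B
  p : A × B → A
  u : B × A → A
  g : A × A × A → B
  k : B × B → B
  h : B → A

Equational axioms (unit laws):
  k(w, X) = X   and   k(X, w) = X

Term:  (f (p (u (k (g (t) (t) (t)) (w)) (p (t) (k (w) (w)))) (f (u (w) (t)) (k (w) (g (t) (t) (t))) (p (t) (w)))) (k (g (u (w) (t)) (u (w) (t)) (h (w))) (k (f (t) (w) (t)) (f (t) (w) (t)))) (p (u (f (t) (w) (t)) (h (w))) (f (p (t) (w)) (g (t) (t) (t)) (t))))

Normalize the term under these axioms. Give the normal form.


1. (f (p (u (k (g (t) (t) (t)) (w)) (p (t) (k (w) (w)))) (f (u (w) (t)) (k (w) (g (t) (t) (t))) (p (t) (w)))) (k (g (u (w) (t)) (u (w) (t)) (h (w))) (k (f (t) (w) (t)) (f (t) (w) (t)))) (p (u (f (t) (w) (t)) (h (w))) (f (p (t) (w)) (g (t) (t) (t)) (t))))  →  (f (p (u (g (t) (t) (t)) (p (t) (k (w) (w)))) (f (u (w) (t)) (k (w) (g (t) (t) (t))) (p (t) (w)))) (k (g (u (w) (t)) (u (w) (t)) (h (w))) (k (f (t) (w) (t)) (f (t) (w) (t)))) (p (u (f (t) (w) (t)) (h (w))) (f (p (t) (w)) (g (t) (t) (t)) (t))))
2. (f (p (u (g (t) (t) (t)) (p (t) (k (w) (w)))) (f (u (w) (t)) (k (w) (g (t) (t) (t))) (p (t) (w)))) (k (g (u (w) (t)) (u (w) (t)) (h (w))) (k (f (t) (w) (t)) (f (t) (w) (t)))) (p (u (f (t) (w) (t)) (h (w))) (f (p (t) (w)) (g (t) (t) (t)) (t))))  →  (f (p (u (g (t) (t) (t)) (p (t) (w))) (f (u (w) (t)) (k (w) (g (t) (t) (t))) (p (t) (w)))) (k (g (u (w) (t)) (u (w) (t)) (h (w))) (k (f (t) (w) (t)) (f (t) (w) (t)))) (p (u (f (t) (w) (t)) (h (w))) (f (p (t) (w)) (g (t) (t) (t)) (t))))
3. (f (p (u (g (t) (t) (t)) (p (t) (w))) (f (u (w) (t)) (k (w) (g (t) (t) (t))) (p (t) (w)))) (k (g (u (w) (t)) (u (w) (t)) (h (w))) (k (f (t) (w) (t)) (f (t) (w) (t)))) (p (u (f (t) (w) (t)) (h (w))) (f (p (t) (w)) (g (t) (t) (t)) (t))))  →  (f (p (u (g (t) (t) (t)) (p (t) (w))) (f (u (w) (t)) (g (t) (t) (t)) (p (t) (w)))) (k (g (u (w) (t)) (u (w) (t)) (h (w))) (k (f (t) (w) (t)) (f (t) (w) (t)))) (p (u (f (t) (w) (t)) (h (w))) (f (p (t) (w)) (g (t) (t) (t)) (t))))

normal form = (f (p (u (g (t) (t) (t)) (p (t) (w))) (f (u (w) (t)) (g (t) (t) (t)) (p (t) (w)))) (k (g (u (w) (t)) (u (w) (t)) (h (w))) (k (f (t) (w) (t)) (f (t) (w) (t)))) (p (u (f (t) (w) (t)) (h (w))) (f (p (t) (w)) (g (t) (t) (t)) (t))))


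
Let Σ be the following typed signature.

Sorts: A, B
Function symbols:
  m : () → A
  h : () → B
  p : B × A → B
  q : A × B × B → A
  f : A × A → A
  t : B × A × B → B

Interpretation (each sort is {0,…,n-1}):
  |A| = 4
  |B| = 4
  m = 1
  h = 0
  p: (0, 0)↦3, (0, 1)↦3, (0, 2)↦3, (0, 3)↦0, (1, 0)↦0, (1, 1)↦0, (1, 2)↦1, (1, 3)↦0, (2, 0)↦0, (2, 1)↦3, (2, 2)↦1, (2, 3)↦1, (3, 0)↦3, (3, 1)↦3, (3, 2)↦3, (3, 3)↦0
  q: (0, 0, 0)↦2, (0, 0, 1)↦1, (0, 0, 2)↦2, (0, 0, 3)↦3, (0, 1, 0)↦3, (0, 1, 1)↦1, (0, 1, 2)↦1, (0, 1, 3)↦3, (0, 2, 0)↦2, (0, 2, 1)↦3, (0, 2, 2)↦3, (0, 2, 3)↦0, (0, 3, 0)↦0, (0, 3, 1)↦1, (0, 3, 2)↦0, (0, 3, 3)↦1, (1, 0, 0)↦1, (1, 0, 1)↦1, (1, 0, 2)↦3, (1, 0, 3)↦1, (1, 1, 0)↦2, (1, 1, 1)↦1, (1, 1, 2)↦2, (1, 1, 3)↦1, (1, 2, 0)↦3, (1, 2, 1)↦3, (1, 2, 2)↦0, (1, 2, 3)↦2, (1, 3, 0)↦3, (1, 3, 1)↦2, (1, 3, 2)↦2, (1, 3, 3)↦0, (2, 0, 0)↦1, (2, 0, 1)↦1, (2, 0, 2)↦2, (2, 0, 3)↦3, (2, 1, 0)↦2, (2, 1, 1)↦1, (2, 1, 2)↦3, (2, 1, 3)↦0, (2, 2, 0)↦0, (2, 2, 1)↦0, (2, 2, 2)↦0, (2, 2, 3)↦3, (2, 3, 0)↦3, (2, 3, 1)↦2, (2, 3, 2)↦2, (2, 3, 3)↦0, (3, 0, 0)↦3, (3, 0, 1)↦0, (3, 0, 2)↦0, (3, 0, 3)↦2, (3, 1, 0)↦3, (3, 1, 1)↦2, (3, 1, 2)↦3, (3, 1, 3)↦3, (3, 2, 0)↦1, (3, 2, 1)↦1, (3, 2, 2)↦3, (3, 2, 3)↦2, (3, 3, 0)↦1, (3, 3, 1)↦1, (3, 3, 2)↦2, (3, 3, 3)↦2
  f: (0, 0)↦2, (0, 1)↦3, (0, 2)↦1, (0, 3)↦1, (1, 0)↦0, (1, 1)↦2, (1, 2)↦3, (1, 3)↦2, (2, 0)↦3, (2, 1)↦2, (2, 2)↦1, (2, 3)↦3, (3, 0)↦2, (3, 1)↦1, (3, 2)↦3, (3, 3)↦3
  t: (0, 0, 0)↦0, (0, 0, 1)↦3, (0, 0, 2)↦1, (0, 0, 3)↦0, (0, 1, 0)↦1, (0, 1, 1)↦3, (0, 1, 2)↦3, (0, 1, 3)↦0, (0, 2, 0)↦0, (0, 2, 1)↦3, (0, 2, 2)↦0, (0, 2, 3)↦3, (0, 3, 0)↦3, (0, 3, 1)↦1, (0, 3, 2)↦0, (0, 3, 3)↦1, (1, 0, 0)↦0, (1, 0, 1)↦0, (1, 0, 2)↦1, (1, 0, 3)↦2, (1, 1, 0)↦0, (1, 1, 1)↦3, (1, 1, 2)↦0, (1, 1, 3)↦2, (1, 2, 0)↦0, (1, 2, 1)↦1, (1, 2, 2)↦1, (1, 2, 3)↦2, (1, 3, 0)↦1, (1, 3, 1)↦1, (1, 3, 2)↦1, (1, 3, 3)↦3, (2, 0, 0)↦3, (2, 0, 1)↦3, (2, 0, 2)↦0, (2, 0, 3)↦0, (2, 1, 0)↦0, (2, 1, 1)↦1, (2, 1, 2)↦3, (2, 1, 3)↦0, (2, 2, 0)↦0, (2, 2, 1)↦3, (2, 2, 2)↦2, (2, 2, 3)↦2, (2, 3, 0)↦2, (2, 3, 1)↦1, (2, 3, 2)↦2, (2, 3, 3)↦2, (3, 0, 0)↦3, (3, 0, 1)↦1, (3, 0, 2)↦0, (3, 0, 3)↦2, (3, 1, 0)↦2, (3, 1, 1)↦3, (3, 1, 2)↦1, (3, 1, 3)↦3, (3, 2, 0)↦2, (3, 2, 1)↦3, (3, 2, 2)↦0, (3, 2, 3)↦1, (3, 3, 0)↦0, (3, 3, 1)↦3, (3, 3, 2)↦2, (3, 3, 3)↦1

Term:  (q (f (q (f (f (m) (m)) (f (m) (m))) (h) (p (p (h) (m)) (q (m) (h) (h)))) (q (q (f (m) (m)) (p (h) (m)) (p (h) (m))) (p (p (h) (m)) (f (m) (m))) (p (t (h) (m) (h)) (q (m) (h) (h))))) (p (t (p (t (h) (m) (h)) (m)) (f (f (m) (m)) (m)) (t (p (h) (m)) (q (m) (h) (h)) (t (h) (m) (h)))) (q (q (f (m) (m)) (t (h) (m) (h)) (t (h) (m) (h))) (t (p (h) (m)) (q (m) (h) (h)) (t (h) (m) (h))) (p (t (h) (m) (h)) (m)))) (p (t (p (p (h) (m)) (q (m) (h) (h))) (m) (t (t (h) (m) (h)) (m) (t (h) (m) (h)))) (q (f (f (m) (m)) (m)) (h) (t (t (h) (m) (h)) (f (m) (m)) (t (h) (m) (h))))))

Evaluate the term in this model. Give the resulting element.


value = 3

  m = 1
  m = 1
  (f (m) (m)) = f(1, 1) = 2
  m = 1
  m = 1
  (f (m) (m)) = f(1, 1) = 2
  (f (f (m) (m)) (f (m) (m))) = f(2, 2) = 1
  h = 0
  h = 0
  m = 1
  (p (h) (m)) = p(0, 1) = 3
  m = 1
  h = 0
  h = 0
  (q (m) (h) (h)) = q(1, 0, 0) = 1
  (p (p (h) (m)) (q (m) (h) (h))) = p(3, 1) = 3
  (q (f (f (m) (m)) (f (m) (m))) (h) (p (p (h) (m)) (q (m) (h) (h)))) = q(1, 0, 3) = 1
  m = 1
  m = 1
  (f (m) (m)) = f(1, 1) = 2
  h = 0
  m = 1
  (p (h) (m)) = p(0, 1) = 3
  h = 0
  m = 1
  (p (h) (m)) = p(0, 1) = 3
  (q (f (m) (m)) (p (h) (m)) (p (h) (m))) = q(2, 3, 3) = 0
  h = 0
  m = 1
  (p (h) (m)) = p(0, 1) = 3
  m = 1
  m = 1
  (f (m) (m)) = f(1, 1) = 2
  (p (p (h) (m)) (f (m) (m))) = p(3, 2) = 3
  h = 0
  m = 1
  h = 0
  (t (h) (m) (h)) = t(0, 1, 0) = 1
  m = 1
  h = 0
  h = 0
  (q (m) (h) (h)) = q(1, 0, 0) = 1
  (p (t (h) (m) (h)) (q (m) (h) (h))) = p(1, 1) = 0
  (q (q (f (m) (m)) (p (h) (m)) (p (h) (m))) (p (p (h) (m)) (f (m) (m))) (p (t (h) (m) (h)) (q (m) (h) (h)))) = q(0, 3, 0) = 0
  (f (q (f (f (m) (m)) (f (m) (m))) (h) (p (p (h) (m)) (q (m) (h) (h)))) (q (q (f (m) (m)) (p (h) (m)) (p (h) (m))) (p (p (h) (m)) (f (m) (m))) (p (t (h) (m) (h)) (q (m) (h) (h))))) = f(1, 0) = 0
  h = 0
  m = 1
  h = 0
  (t (h) (m) (h)) = t(0, 1, 0) = 1
  m = 1
  (p (t (h) (m) (h)) (m)) = p(1, 1) = 0
  m = 1
  m = 1
  (f (m) (m)) = f(1, 1) = 2
  m = 1
  (f (f (m) (m)) (m)) = f(2, 1) = 2
  h = 0
  m = 1
  (p (h) (m)) = p(0, 1) = 3
  m = 1
  h = 0
  h = 0
  (q (m) (h) (h)) = q(1, 0, 0) = 1
  h = 0
  m = 1
  h = 0
  (t (h) (m) (h)) = t(0, 1, 0) = 1
  (t (p (h) (m)) (q (m) (h) (h)) (t (h) (m) (h))) = t(3, 1, 1) = 3
  (t (p (t (h) (m) (h)) (m)) (f (f (m) (m)) (m)) (t (p (h) (m)) (q (m) (h) (h)) (t (h) (m) (h)))) = t(0, 2, 3) = 3
  m = 1
  m = 1
  (f (m) (m)) = f(1, 1) = 2
  h = 0
  m = 1
  h = 0
  (t (h) (m) (h)) = t(0, 1, 0) = 1
  h = 0
  m = 1
  h = 0
  (t (h) (m) (h)) = t(0, 1, 0) = 1
  (q (f (m) (m)) (t (h) (m) (h)) (t (h) (m) (h))) = q(2, 1, 1) = 1
  h = 0
  m = 1
  (p (h) (m)) = p(0, 1) = 3
  m = 1
  h = 0
  h = 0
  (q (m) (h) (h)) = q(1, 0, 0) = 1
  h = 0
  m = 1
  h = 0
  (t (h) (m) (h)) = t(0, 1, 0) = 1
  (t (p (h) (m)) (q (m) (h) (h)) (t (h) (m) (h))) = t(3, 1, 1) = 3
  h = 0
  m = 1
  h = 0
  (t (h) (m) (h)) = t(0, 1, 0) = 1
  m = 1
  (p (t (h) (m) (h)) (m)) = p(1, 1) = 0
  (q (q (f (m) (m)) (t (h) (m) (h)) (t (h) (m) (h))) (t (p (h) (m)) (q (m) (h) (h)) (t (h) (m) (h))) (p (t (h) (m) (h)) (m))) = q(1, 3, 0) = 3
  (p (t (p (t (h) (m) (h)) (m)) (f (f (m) (m)) (m)) (t (p (h) (m)) (q (m) (h) (h)) (t (h) (m) (h)))) (q (q (f (m) (m)) (t (h) (m) (h)) (t (h) (m) (h))) (t (p (h) (m)) (q (m) (h) (h)) (t (h) (m) (h))) (p (t (h) (m) (h)) (m)))) = p(3, 3) = 0
  h = 0
  m = 1
  (p (h) (m)) = p(0, 1) = 3
  m = 1
  h = 0
  h = 0
  (q (m) (h) (h)) = q(1, 0, 0) = 1
  (p (p (h) (m)) (q (m) (h) (h))) = p(3, 1) = 3
  m = 1
  h = 0
  m = 1
  h = 0
  (t (h) (m) (h)) = t(0, 1, 0) = 1
  m = 1
  h = 0
  m = 1
  h = 0
  (t (h) (m) (h)) = t(0, 1, 0) = 1
  (t (t (h) (m) (h)) (m) (t (h) (m) (h))) = t(1, 1, 1) = 3
  (t (p (p (h) (m)) (q (m) (h) (h))) (m) (t (t (h) (m) (h)) (m) (t (h) (m) (h)))) = t(3, 1, 3) = 3
  m = 1
  m = 1
  (f (m) (m)) = f(1, 1) = 2
  m = 1
  (f (f (m) (m)) (m)) = f(2, 1) = 2
  h = 0
  h = 0
  m = 1
  h = 0
  (t (h) (m) (h)) = t(0, 1, 0) = 1
  m = 1
  m = 1
  (f (m) (m)) = f(1, 1) = 2
  h = 0
  m = 1
  h = 0
  (t (h) (m) (h)) = t(0, 1, 0) = 1
  (t (t (h) (m) (h)) (f (m) (m)) (t (h) (m) (h))) = t(1, 2, 1) = 1
  (q (f (f (m) (m)) (m)) (h) (t (t (h) (m) (h)) (f (m) (m)) (t (h) (m) (h)))) = q(2, 0, 1) = 1
  (p (t (p (p (h) (m)) (q (m) (h) (h))) (m) (t (t (h) (m) (h)) (m) (t (h) (m) (h)))) (q (f (f (m) (m)) (m)) (h) (t (t (h) (m) (h)) (f (m) (m)) (t (h) (m) (h))))) = p(3, 1) = 3
  (q (f (q (f (f (m) (m)) (f (m) (m))) (h) (p (p (h) (m)) (q (m) (h) (h)))) (q (q (f (m) (m)) (p (h) (m)) (p (h) (m))) (p (p (h) (m)) (f (m) (m))) (p (t (h) (m) (h)) (q (m) (h) (h))))) (p (t (p (t (h) (m) (h)) (m)) (f (f (m) (m)) (m)) (t (p (h) (m)) (q (m) (h) (h)) (t (h) (m) (h)))) (q (q (f (m) (m)) (t (h) (m) (h)) (t (h) (m) (h))) (t (p (h) (m)) (q (m) (h) (h)) (t (h) (m) (h))) (p (t (h) (m) (h)) (m)))) (p (t (p (p (h) (m)) (q (m) (h) (h))) (m) (t (t (h) (m) (h)) (m) (t (h) (m) (h)))) (q (f (f (m) (m)) (m)) (h) (t (t (h) (m) (h)) (f (m) (m)) (t (h) (m) (h)))))) = q(0, 0, 3) = 3


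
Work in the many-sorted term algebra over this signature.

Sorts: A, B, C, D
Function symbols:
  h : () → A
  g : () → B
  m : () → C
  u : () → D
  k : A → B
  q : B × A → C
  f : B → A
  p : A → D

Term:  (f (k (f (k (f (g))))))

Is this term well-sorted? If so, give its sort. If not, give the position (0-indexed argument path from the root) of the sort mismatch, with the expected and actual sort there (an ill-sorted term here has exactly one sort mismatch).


well-sorted; sort = A

          (g) : B
        (f (g)) : A
      (k (f (g))) : B
    (f (k (f (g)))) : A
  (k (f (k (f (g))))) : B
(f (k (f (k (f (g)))))) : A


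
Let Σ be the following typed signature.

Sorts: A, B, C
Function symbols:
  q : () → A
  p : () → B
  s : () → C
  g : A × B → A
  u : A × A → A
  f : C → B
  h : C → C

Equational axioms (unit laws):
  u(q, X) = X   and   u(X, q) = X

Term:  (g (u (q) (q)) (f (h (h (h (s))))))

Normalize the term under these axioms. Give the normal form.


1. (g (u (q) (q)) (f (h (h (h (s))))))  →  (g (q) (f (h (h (h (s))))))

normal form = (g (q) (f (h (h (h (s))))))


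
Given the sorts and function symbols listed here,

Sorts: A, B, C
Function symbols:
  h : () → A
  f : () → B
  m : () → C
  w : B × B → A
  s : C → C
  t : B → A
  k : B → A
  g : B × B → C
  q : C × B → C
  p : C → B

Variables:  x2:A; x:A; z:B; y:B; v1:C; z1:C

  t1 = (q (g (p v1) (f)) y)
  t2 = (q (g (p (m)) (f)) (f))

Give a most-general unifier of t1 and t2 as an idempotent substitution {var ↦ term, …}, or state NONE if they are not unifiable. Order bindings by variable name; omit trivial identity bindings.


{v1 ↦ (m), y ↦ (f)}


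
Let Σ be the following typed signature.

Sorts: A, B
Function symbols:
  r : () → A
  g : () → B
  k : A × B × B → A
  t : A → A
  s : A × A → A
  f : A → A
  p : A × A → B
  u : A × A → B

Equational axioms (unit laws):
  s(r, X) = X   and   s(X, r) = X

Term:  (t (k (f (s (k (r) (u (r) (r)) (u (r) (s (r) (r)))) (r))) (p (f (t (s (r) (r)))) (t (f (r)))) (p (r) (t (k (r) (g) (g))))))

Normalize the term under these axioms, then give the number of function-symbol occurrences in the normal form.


size = 25

1. (t (k (f (s (k (r) (u (r) (r)) (u (r) (s (r) (r)))) (r))) (p (f (t (s (r) (r)))) (t (f (r)))) (p (r) (t (k (r) (g) (g))))))  →  (t (k (f (k (r) (u (r) (r)) (u (r) (s (r) (r))))) (p (f (t (s (r) (r)))) (t (f (r)))) (p (r) (t (k (r) (g) (g))))))
2. (t (k (f (k (r) (u (r) (r)) (u (r) (s (r) (r))))) (p (f (t (s (r) (r)))) (t (f (r)))) (p (r) (t (k (r) (g) (g))))))  →  (t (k (f (k (r) (u (r) (r)) (u (r) (r)))) (p (f (t (s (r) (r)))) (t (f (r)))) (p (r) (t (k (r) (g) (g))))))
3. (t (k (f (k (r) (u (r) (r)) (u (r) (r)))) (p (f (t (s (r) (r)))) (t (f (r)))) (p (r) (t (k (r) (g) (g))))))  →  (t (k (f (k (r) (u (r) (r)) (u (r) (r)))) (p (f (t (r))) (t (f (r)))) (p (r) (t (k (r) (g) (g))))))
normal form: (t (k (f (k (r) (u (r) (r)) (u (r) (r)))) (p (f (t (r))) (t (f (r)))) (p (r) (t (k (r) (g) (g))))))


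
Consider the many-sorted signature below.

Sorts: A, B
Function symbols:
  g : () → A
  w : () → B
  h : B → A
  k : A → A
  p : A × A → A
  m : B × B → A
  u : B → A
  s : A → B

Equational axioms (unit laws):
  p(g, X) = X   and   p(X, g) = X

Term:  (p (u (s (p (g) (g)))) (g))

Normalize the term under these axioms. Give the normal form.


normal form = (u (s (g)))

1. (p (u (s (p (g) (g)))) (g))  →  (u (s (p (g) (g))))
2. (u (s (p (g) (g))))  →  (u (s (g)))


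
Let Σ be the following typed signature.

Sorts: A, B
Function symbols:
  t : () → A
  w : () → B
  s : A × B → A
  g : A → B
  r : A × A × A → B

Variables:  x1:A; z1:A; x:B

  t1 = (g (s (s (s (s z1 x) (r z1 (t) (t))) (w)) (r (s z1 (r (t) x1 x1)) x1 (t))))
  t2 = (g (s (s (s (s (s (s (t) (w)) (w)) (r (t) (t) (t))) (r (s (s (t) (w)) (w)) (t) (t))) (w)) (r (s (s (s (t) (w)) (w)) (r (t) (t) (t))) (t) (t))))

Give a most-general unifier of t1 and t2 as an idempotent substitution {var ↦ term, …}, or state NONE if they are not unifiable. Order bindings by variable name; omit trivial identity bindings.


{x ↦ (r (t) (t) (t)), x1 ↦ (t), z1 ↦ (s (s (t) (w)) (w))}


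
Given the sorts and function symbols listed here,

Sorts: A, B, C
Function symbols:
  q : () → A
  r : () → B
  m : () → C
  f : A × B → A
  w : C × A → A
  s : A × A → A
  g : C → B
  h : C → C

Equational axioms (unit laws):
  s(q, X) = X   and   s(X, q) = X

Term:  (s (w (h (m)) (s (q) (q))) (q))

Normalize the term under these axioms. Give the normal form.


1. (s (w (h (m)) (s (q) (q))) (q))  →  (w (h (m)) (s (q) (q)))
2. (w (h (m)) (s (q) (q)))  →  (w (h (m)) (q))

normal form = (w (h (m)) (q))


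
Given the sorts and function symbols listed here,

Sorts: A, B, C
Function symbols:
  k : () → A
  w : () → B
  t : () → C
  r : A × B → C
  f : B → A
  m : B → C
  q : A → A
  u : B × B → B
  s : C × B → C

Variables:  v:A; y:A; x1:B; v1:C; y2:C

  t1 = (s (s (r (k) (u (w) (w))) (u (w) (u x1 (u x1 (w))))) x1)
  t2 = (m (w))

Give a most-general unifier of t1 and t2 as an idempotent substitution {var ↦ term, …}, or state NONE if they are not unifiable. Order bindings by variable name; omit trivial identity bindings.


head clash or occurs-check failure — not unifiable

NONE (not unifiable)


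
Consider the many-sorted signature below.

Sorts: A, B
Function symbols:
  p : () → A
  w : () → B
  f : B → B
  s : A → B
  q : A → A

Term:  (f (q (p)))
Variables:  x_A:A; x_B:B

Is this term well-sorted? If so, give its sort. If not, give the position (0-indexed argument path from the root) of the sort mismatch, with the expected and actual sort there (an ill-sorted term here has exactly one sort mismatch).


    (p) : A
  (q (p)) : A
(f (q (p))) : ✗ arg 0 at [0] has sort A, expected B

ill-sorted at position [0]: expected B, got A


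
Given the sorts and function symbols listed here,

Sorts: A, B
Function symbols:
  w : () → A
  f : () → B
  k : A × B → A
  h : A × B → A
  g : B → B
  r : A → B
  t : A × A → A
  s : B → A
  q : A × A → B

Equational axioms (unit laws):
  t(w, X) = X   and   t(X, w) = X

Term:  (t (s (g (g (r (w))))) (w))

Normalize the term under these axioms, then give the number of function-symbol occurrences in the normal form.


1. (t (s (g (g (r (w))))) (w))  →  (s (g (g (r (w)))))
normal form: (s (g (g (r (w)))))

size = 5


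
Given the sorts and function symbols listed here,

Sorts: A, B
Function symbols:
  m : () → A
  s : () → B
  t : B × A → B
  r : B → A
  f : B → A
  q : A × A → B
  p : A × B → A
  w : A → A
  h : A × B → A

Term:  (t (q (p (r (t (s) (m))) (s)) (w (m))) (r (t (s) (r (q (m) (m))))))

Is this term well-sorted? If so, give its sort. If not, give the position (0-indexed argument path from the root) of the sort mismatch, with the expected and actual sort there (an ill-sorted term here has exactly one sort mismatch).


well-sorted; sort = B

          (s) : B
          (m) : A
        (t (s) (m)) : B
      (r (t (s) (m))) : A
      (s) : B
    (p (r (t (s) (m))) (s)) : A
      (m) : A
    (w (m)) : A
  (q (p (r (t (s) (m))) (s)) (w (m))) : B
      (s) : B
          (m) : A
          (m) : A
        (q (m) (m)) : B
      (r (q (m) (m))) : A
    (t (s) (r (q (m) (m)))) : B
  (r (t (s) (r (q (m) (m))))) : A
(t (q (p (r (t (s) (m))) (s)) (w (m))) (r (t (s) (r (q (m) (m)))))) : B


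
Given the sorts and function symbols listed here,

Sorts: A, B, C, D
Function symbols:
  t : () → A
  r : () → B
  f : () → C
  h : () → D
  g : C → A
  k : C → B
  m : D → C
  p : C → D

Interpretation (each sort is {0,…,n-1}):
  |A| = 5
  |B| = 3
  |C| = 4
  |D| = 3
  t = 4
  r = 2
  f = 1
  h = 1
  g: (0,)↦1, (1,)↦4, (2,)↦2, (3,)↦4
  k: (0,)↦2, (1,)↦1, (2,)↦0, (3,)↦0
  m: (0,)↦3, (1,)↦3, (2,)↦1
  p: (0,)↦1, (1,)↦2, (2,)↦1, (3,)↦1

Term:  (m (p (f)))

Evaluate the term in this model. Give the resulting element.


  f = 1
  (p (f)) = p(1,) = 2
  (m (p (f))) = m(2,) = 1

value = 1


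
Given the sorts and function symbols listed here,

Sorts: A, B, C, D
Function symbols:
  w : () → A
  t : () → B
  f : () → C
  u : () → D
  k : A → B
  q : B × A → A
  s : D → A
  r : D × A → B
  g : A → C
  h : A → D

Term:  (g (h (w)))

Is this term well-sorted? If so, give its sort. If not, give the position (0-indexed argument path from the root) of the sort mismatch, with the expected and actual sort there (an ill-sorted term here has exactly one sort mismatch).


ill-sorted at position [0]: expected A, got D

    (w) : A
  (h (w)) : D
(g (h (w))) : ✗ arg 0 at [0] has sort D, expected A


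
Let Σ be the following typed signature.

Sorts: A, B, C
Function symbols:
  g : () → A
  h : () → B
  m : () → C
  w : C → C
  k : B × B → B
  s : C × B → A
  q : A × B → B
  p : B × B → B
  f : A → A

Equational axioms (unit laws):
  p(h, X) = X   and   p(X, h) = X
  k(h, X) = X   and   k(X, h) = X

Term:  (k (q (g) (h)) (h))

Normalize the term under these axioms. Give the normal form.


normal form = (q (g) (h))

1. (k (q (g) (h)) (h))  →  (q (g) (h))


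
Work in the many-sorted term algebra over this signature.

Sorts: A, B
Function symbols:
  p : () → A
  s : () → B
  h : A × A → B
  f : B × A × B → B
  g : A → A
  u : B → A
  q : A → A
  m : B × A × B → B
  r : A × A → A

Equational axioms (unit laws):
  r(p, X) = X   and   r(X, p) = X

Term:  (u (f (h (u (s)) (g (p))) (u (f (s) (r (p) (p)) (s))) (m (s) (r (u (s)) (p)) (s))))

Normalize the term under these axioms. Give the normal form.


normal form = (u (f (h (u (s)) (g (p))) (u (f (s) (p) (s))) (m (s) (u (s)) (s))))

1. (u (f (h (u (s)) (g (p))) (u (f (s) (r (p) (p)) (s))) (m (s) (r (u (s)) (p)) (s))))  →  (u (f (h (u (s)) (g (p))) (u (f (s) (p) (s))) (m (s) (r (u (s)) (p)) (s))))
2. (u (f (h (u (s)) (g (p))) (u (f (s) (p) (s))) (m (s) (r (u (s)) (p)) (s))))  →  (u (f (h (u (s)) (g (p))) (u (f (s) (p) (s))) (m (s) (u (s)) (s))))


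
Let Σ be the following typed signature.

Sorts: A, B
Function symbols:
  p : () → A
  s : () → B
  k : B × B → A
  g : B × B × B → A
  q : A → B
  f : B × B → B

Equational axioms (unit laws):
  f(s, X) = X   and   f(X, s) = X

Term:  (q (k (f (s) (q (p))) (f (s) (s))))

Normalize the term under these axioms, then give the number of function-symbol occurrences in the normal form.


1. (q (k (f (s) (q (p))) (f (s) (s))))  →  (q (k (q (p)) (f (s) (s))))
2. (q (k (q (p)) (f (s) (s))))  →  (q (k (q (p)) (s)))
normal form: (q (k (q (p)) (s)))

size = 5


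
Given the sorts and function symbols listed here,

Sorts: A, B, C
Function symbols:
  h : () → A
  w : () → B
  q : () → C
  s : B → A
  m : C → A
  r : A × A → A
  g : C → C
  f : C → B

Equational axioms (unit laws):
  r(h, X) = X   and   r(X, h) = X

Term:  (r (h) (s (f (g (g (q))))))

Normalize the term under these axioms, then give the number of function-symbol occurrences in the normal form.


1. (r (h) (s (f (g (g (q))))))  →  (s (f (g (g (q)))))
normal form: (s (f (g (g (q)))))

size = 5


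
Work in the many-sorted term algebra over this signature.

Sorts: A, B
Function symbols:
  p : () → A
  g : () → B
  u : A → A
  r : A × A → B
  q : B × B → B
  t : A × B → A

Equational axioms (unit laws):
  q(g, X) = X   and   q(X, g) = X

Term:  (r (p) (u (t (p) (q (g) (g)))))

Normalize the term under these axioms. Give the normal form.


normal form = (r (p) (u (t (p) (g))))

1. (r (p) (u (t (p) (q (g) (g)))))  →  (r (p) (u (t (p) (g))))


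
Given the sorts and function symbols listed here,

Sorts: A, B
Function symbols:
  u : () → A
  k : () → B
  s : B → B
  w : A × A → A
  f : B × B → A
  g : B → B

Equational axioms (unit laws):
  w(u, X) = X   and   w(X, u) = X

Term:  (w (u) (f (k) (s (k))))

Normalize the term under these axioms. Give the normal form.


normal form = (f (k) (s (k)))

1. (w (u) (f (k) (s (k))))  →  (f (k) (s (k)))


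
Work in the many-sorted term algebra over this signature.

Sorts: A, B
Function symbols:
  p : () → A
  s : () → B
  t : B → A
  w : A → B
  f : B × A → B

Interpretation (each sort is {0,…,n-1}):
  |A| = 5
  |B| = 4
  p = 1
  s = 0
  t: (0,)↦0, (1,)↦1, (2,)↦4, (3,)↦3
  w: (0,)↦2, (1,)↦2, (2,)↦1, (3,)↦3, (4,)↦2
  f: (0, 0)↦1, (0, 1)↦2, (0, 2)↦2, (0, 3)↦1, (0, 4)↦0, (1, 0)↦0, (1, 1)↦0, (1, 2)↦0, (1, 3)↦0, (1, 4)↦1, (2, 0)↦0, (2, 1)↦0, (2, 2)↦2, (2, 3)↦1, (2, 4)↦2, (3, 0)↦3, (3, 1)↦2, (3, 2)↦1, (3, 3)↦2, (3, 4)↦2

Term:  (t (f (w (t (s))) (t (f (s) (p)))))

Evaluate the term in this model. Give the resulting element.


value = 4

  s = 0
  (t (s)) = t(0,) = 0
  (w (t (s))) = w(0,) = 2
  s = 0
  p = 1
  (f (s) (p)) = f(0, 1) = 2
  (t (f (s) (p))) = t(2,) = 4
  (f (w (t (s))) (t (f (s) (p)))) = f(2, 4) = 2
  (t (f (w (t (s))) (t (f (s) (p))))) = t(2,) = 4


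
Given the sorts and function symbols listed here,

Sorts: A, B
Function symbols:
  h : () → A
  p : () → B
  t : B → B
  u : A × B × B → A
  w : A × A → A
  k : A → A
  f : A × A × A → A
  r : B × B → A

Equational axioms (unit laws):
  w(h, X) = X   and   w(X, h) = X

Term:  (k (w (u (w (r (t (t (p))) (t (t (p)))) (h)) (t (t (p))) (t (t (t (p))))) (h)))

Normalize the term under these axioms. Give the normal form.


normal form = (k (u (r (t (t (p))) (t (t (p)))) (t (t (p))) (t (t (t (p))))))

1. (k (w (u (w (r (t (t (p))) (t (t (p)))) (h)) (t (t (p))) (t (t (t (p))))) (h)))  →  (k (u (w (r (t (t (p))) (t (t (p)))) (h)) (t (t (p))) (t (t (t (p))))))
2. (k (u (w (r (t (t (p))) (t (t (p)))) (h)) (t (t (p))) (t (t (t (p))))))  →  (k (u (r (t (t (p))) (t (t (p)))) (t (t (p))) (t (t (t (p))))))


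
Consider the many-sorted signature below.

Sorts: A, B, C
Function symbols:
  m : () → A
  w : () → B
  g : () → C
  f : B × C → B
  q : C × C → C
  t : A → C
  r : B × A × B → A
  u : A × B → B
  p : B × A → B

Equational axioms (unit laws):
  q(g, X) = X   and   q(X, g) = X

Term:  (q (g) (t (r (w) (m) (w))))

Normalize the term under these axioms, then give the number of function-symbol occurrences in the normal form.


size = 5

1. (q (g) (t (r (w) (m) (w))))  →  (t (r (w) (m) (w)))
normal form: (t (r (w) (m) (w)))


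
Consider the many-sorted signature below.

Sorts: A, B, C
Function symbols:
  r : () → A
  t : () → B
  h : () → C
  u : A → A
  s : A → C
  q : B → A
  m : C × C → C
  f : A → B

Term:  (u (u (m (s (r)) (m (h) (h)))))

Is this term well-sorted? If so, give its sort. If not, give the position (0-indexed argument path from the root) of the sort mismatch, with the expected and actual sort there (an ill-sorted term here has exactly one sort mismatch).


        (r) : A
      (s (r)) : C
        (h) : C
        (h) : C
      (m (h) (h)) : C
    (m (s (r)) (m (h) (h))) : C
  (u (m (s (r)) (m (h) (h)))) : ✗ arg 0 at [0, 0] has sort C, expected A

ill-sorted at position [0, 0]: expected A, got C


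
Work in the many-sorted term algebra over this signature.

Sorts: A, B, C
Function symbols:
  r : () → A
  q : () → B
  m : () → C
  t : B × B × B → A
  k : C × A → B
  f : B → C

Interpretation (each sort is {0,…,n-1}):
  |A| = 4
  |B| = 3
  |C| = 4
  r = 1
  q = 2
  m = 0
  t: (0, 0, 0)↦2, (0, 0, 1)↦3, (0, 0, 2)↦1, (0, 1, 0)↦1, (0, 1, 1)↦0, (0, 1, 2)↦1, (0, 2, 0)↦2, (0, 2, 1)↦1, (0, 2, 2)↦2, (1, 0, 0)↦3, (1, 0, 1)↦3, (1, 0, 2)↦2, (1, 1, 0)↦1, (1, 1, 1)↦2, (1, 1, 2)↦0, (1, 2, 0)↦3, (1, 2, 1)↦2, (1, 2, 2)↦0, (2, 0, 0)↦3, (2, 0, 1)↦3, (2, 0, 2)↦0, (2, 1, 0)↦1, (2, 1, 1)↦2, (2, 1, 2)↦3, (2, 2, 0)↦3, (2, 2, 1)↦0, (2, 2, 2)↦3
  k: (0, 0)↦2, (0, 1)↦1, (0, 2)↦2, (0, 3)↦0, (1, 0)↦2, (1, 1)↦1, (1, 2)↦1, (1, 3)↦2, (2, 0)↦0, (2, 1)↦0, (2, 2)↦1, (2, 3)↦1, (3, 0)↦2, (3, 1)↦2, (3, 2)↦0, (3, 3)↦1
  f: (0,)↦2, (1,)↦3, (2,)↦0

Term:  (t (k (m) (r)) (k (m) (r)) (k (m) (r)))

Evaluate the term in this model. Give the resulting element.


value = 2

  m = 0
  r = 1
  (k (m) (r)) = k(0, 1) = 1
  m = 0
  r = 1
  (k (m) (r)) = k(0, 1) = 1
  m = 0
  r = 1
  (k (m) (r)) = k(0, 1) = 1
  (t (k (m) (r)) (k (m) (r)) (k (m) (r))) = t(1, 1, 1) = 2


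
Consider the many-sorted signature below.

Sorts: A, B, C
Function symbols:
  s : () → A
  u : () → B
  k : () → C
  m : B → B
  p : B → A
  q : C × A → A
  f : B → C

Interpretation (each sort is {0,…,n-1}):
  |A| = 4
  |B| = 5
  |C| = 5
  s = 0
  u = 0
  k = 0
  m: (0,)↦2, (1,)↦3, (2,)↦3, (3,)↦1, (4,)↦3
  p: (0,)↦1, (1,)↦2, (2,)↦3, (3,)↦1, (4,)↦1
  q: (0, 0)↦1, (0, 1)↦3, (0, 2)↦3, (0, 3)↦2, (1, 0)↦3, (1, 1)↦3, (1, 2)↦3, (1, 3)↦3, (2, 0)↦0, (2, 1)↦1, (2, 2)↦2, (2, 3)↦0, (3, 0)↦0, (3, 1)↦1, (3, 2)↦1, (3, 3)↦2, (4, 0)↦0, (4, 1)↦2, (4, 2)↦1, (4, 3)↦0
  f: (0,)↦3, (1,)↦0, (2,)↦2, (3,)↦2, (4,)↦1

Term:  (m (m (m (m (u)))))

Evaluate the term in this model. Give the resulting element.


  u = 0
  (m (u)) = m(0,) = 2
  (m (m (u))) = m(2,) = 3
  (m (m (m (u)))) = m(3,) = 1
  (m (m (m (m (u))))) = m(1,) = 3

value = 3


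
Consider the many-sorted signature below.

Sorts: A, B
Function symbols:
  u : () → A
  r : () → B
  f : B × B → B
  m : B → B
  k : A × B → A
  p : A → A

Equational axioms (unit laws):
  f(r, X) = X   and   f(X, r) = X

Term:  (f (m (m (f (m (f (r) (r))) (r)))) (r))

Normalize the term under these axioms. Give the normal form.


1. (f (m (m (f (m (f (r) (r))) (r)))) (r))  →  (m (m (f (m (f (r) (r))) (r))))
2. (m (m (f (m (f (r) (r))) (r))))  →  (m (m (m (f (r) (r)))))
3. (m (m (m (f (r) (r)))))  →  (m (m (m (r))))

normal form = (m (m (m (r))))


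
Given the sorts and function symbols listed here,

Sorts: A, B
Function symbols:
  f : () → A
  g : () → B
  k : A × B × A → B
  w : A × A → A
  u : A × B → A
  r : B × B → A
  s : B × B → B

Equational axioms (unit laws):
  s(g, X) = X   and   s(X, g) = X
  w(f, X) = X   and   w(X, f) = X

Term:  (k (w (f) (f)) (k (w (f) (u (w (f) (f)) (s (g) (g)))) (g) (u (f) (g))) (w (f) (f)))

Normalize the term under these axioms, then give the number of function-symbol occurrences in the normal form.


size = 11

1. (k (w (f) (f)) (k (w (f) (u (w (f) (f)) (s (g) (g)))) (g) (u (f) (g))) (w (f) (f)))  →  (k (f) (k (w (f) (u (w (f) (f)) (s (g) (g)))) (g) (u (f) (g))) (w (f) (f)))
2. (k (f) (k (w (f) (u (w (f) (f)) (s (g) (g)))) (g) (u (f) (g))) (w (f) (f)))  →  (k (f) (k (u (w (f) (f)) (s (g) (g))) (g) (u (f) (g))) (w (f) (f)))
3. (k (f) (k (u (w (f) (f)) (s (g) (g))) (g) (u (f) (g))) (w (f) (f)))  →  (k (f) (k (u (f) (s (g) (g))) (g) (u (f) (g))) (w (f) (f)))
4. (k (f) (k (u (f) (s (g) (g))) (g) (u (f) (g))) (w (f) (f)))  →  (k (f) (k (u (f) (g)) (g) (u (f) (g))) (w (f) (f)))
5. (k (f) (k (u (f) (g)) (g) (u (f) (g))) (w (f) (f)))  →  (k (f) (k (u (f) (g)) (g) (u (f) (g))) (f))
normal form: (k (f) (k (u (f) (g)) (g) (u (f) (g))) (f))


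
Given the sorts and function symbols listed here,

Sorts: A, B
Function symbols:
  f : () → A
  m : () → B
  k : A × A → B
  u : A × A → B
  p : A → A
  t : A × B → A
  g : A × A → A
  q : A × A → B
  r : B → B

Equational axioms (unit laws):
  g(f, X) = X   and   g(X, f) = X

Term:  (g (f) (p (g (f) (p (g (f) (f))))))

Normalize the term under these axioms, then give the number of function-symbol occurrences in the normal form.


1. (g (f) (p (g (f) (p (g (f) (f))))))  →  (p (g (f) (p (g (f) (f)))))
2. (p (g (f) (p (g (f) (f)))))  →  (p (p (g (f) (f))))
3. (p (p (g (f) (f))))  →  (p (p (f)))
normal form: (p (p (f)))

size = 3
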